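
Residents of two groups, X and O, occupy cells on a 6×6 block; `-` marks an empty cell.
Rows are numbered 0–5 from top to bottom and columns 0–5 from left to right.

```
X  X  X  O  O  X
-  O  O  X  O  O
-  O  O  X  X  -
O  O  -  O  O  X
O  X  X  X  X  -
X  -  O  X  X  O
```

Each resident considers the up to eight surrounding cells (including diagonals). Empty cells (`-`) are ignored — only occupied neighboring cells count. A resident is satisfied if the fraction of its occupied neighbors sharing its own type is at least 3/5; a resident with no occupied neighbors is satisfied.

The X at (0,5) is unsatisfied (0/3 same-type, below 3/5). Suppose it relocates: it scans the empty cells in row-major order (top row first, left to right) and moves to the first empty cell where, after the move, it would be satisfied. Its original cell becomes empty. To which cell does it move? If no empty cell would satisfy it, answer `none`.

(4,5)

Vacating (0,5). Empty cells in order:
  (1,0): 2/4 same-type → still unsatisfied.
  (2,0): 0/4 same-type → still unsatisfied.
  (2,5): 2/5 same-type → still unsatisfied.
  (3,2): 4/8 same-type → still unsatisfied.
  (4,5): 3/5 same-type → satisfied — stop here.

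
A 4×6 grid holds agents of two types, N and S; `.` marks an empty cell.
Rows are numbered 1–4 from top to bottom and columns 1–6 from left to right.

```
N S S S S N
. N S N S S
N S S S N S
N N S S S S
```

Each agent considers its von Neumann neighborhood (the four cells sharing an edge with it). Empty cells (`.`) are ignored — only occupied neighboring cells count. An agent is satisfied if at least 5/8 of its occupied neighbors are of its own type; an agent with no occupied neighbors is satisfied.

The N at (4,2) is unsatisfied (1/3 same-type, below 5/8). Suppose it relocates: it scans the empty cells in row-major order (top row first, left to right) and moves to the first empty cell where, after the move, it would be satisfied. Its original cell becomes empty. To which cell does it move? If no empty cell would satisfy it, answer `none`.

Vacating (4,2). Empty cells in order:
  (2,1): 3/3 same-type → satisfied — stop here.

(2,1)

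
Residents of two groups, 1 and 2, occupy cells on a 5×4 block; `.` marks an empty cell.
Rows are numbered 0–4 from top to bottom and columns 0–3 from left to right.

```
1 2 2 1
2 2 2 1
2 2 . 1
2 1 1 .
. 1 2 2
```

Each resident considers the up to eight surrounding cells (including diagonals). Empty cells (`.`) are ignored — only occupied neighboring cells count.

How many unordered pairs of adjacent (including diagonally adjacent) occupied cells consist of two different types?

17

Scan each occupied cell's neighbors to the right and below (and the two forward diagonals) so each pair is counted once.
From row 0: 6 unlike of 13 pairs (running 6/13).
From row 1: 2 unlike of 10 pairs (running 8/23).
From row 2: 3 unlike of 7 pairs (running 11/30).
From row 3: 5 unlike of 8 pairs (running 16/38).
From row 4: 1 unlike of 2 pairs (running 17/40).
Total adjacent occupied pairs: 40; unlike-type pairs: 17.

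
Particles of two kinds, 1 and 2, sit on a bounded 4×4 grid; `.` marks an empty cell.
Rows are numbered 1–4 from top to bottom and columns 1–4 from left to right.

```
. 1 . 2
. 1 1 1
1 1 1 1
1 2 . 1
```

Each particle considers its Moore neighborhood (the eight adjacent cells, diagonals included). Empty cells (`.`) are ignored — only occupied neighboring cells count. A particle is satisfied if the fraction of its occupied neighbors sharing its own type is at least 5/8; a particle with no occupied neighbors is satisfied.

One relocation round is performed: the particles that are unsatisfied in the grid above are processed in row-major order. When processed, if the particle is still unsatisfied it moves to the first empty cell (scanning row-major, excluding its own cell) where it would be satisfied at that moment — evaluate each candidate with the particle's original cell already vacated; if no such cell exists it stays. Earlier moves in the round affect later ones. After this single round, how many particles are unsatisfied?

2

Initially unsatisfied (in order): (1,4), (4,2).
  (1,4): no empty cell satisfies it; stays.
  (4,2): no empty cell satisfies it; stays.
Resulting grid:
. 1 . 2
. 1 1 1
1 1 1 1
1 2 . 1
Unsatisfied now: (1,4), (4,2).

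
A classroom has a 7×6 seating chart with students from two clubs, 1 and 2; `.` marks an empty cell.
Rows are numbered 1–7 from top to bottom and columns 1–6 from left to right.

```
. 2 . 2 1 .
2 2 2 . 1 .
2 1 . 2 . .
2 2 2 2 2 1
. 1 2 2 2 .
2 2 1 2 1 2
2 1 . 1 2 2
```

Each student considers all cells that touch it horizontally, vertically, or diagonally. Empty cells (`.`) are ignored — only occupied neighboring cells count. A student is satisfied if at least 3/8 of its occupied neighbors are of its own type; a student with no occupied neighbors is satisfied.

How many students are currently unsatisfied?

7

Row 1: (1,2)2 3/3 satisfied · (1,4)2 1/3 not · (1,5)1 1/2 satisfied
Row 2: (2,1)2 3/4 satisfied · (2,2)2 4/5 satisfied · (2,3)2 4/5 satisfied · (2,5)1 1/3 not
Row 3: (3,1)2 4/5 satisfied · (3,2)1 0/7 not · (3,4)2 4/5 satisfied
Row 4: (4,1)2 2/4 satisfied · (4,2)2 4/6 satisfied · (4,3)2 5/7 satisfied · (4,4)2 6/6 satisfied · (4,5)2 4/5 satisfied · (4,6)1 0/2 not
Row 5: (5,2)1 1/7 not · (5,3)2 6/8 satisfied · (5,4)2 6/8 satisfied · (5,5)2 5/7 satisfied
Row 6: (6,1)2 2/4 satisfied · (6,2)2 3/6 satisfied · (6,3)1 3/7 satisfied · (6,4)2 4/7 satisfied · (6,5)1 1/7 not · (6,6)2 3/4 satisfied
Row 7: (7,1)2 2/3 satisfied · (7,2)1 1/4 not · (7,4)1 2/4 satisfied · (7,5)2 3/5 satisfied · (7,6)2 2/3 satisfied
Unsatisfied: (1,4), (2,5), (3,2), (4,6), (5,2), (6,5), (7,2) — 7 in total.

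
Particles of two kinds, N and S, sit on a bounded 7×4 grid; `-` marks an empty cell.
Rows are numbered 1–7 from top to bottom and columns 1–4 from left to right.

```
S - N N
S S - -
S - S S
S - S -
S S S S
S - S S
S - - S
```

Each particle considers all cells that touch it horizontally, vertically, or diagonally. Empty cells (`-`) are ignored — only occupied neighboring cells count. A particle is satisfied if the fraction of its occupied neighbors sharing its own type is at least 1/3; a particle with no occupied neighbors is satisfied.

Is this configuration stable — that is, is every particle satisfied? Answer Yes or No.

Row 1: (1,1)S 2/2 ok · (1,3)N 1/2 ok · (1,4)N 1/1 ok
Row 2: (2,1)S 3/3 ok · (2,2)S 4/5 ok
Row 3: (3,1)S 3/3 ok · (3,3)S 3/3 ok · (3,4)S 2/2 ok
Row 4: (4,1)S 3/3 ok · (4,3)S 5/5 ok
Row 5: (5,1)S 3/3 ok · (5,2)S 6/6 ok · (5,3)S 5/5 ok · (5,4)S 4/4 ok
Row 6: (6,1)S 3/3 ok · (6,3)S 5/5 ok · (6,4)S 4/4 ok
Row 7: (7,1)S 1/1 ok · (7,4)S 2/2 ok
All meet the threshold, so the configuration is stable.

Yes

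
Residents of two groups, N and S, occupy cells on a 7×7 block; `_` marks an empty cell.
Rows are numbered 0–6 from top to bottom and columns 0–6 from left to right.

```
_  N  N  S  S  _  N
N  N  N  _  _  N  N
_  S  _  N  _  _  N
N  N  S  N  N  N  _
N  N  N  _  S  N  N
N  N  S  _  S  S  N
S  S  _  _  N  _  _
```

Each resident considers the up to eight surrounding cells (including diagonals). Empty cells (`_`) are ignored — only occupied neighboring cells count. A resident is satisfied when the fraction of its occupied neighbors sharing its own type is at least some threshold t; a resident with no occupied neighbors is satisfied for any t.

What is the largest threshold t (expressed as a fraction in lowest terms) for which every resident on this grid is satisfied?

0/1

(0,1)N 4/4
(0,2)N 3/4
(0,3)S 1/3
(0,4)S 1/2
(0,6)N 2/2
(1,0)N 2/3
(1,1)N 4/5
(1,2)N 4/6
(1,5)N 3/4
(1,6)N 3/3
(2,1)S 1/6
(2,3)N 3/4
(2,6)N 3/3
(3,0)N 3/4
(3,1)N 4/6
(3,2)S 1/6
(3,3)N 3/5
(3,4)N 4/5
(3,5)N 4/5
(4,0)N 5/5
(4,1)N 6/8
(4,2)N 4/6
(4,4)S 2/6
(4,5)N 4/7
(4,6)N 3/4
(5,0)N 3/5
(5,1)N 4/7
(5,2)S 1/4
(5,4)S 2/4
(5,5)S 2/6
(5,6)N 2/3
(6,0)S 1/3
(6,1)S 2/4
(6,4)N 0/2
The smallest same-type fraction is 0/2 at (6,4), which reduces to 0/1. Any threshold above that leaves this resident unsatisfied.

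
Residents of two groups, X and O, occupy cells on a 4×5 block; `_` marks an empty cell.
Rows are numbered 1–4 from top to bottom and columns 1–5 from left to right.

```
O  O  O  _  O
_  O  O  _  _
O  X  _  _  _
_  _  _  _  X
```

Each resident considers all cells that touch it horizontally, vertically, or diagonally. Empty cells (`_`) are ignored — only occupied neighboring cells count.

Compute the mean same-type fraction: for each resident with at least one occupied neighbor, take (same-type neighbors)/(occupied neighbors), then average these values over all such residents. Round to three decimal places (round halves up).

0.726

(1,1)O 2/2
(1,2)O 4/4
(1,3)O 3/3
(1,5)O — no occupied neighbors
(2,2)O 5/6
(2,3)O 3/4
(3,1)O 1/2
(3,2)X 0/3
(4,5)X — no occupied neighbors
Sum over 7 residents: 2/2 + 4/4 + 3/3 + 5/6 + 3/4 + 1/2 + 0/3 = 61/12; mean = 61/12 ÷ 7 = 61/84 = 0.726190… → 0.726.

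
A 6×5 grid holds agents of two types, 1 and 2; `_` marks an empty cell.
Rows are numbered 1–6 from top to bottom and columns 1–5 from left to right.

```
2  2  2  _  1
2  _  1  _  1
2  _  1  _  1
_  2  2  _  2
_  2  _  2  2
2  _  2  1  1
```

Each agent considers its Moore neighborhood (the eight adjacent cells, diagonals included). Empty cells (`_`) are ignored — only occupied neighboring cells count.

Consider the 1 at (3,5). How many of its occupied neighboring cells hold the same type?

1

Occupied neighbors of (3,5): (2,5)=1, (4,5)=2.
Same type (1): 1 of 2.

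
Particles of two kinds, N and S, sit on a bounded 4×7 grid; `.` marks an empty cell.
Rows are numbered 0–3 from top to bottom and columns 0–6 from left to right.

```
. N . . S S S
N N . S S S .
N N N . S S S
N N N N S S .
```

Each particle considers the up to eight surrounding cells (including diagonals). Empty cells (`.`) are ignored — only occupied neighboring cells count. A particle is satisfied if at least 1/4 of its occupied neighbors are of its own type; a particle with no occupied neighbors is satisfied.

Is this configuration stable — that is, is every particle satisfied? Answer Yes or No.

Row 0: (0,1)N 2/2 satisfied · (0,4)S 4/4 satisfied · (0,5)S 4/4 satisfied · (0,6)S 2/2 satisfied
Row 1: (1,0)N 4/4 satisfied · (1,1)N 5/5 satisfied · (1,3)S 3/4 satisfied · (1,4)S 6/6 satisfied · (1,5)S 7/7 satisfied
Row 2: (2,0)N 5/5 satisfied · (2,1)N 7/7 satisfied · (2,2)N 5/6 satisfied · (2,4)S 6/7 satisfied · (2,5)S 6/6 satisfied · (2,6)S 3/3 satisfied
Row 3: (3,0)N 3/3 satisfied · (3,1)N 5/5 satisfied · (3,2)N 4/4 satisfied · (3,3)N 2/4 satisfied · (3,4)S 3/4 satisfied · (3,5)S 4/4 satisfied
All meet the threshold, so the configuration is stable.

Yes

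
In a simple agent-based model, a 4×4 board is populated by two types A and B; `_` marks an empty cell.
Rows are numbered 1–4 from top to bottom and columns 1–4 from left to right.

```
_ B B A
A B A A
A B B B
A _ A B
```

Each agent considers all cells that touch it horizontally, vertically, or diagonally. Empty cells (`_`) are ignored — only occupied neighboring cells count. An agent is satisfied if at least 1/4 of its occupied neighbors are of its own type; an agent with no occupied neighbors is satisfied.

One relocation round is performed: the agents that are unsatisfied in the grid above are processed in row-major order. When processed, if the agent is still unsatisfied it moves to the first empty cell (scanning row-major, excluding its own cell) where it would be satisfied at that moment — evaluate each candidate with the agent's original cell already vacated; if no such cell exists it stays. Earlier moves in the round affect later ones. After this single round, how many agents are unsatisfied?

0

Initially unsatisfied (in order): (4,3).
  (4,3) → (1,1).
Resulting grid:
A B B A
A B A A
A B B B
A _ _ B
All satisfied now.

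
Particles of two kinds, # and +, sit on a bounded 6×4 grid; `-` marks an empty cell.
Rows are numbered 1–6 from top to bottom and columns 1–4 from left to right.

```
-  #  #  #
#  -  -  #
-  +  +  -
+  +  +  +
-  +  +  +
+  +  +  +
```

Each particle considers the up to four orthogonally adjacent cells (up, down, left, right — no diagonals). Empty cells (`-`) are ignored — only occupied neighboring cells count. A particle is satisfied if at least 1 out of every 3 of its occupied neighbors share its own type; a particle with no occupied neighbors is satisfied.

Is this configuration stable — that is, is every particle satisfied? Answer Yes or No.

Yes

(1,2)# 1/1 ok
(1,3)# 2/2 ok
(1,4)# 2/2 ok
(2,1)# 0/0 ok
(2,4)# 1/1 ok
(3,2)+ 2/2 ok
(3,3)+ 2/2 ok
(4,1)+ 1/1 ok
(4,2)+ 4/4 ok
(4,3)+ 4/4 ok
(4,4)+ 2/2 ok
(5,2)+ 3/3 ok
(5,3)+ 4/4 ok
(5,4)+ 3/3 ok
(6,1)+ 1/1 ok
(6,2)+ 3/3 ok
(6,3)+ 3/3 ok
(6,4)+ 2/2 ok
All meet the threshold, so the configuration is stable.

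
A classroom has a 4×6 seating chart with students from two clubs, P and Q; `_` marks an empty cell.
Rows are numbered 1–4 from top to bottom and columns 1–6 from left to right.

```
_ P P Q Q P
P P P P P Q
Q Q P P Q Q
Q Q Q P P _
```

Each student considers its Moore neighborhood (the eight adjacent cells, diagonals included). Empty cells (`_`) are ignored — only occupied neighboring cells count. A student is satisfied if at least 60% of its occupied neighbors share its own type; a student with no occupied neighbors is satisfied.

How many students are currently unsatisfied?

10

(1,2)P 4/4 satisfied
(1,3)P 4/5 satisfied
(1,4)Q 1/5 not
(1,5)Q 2/5 not
(1,6)P 1/3 not
(2,1)P 2/4 not
(2,2)P 5/7 satisfied
(2,3)P 6/8 satisfied
(2,4)P 5/8 satisfied
(2,5)P 3/8 not
(2,6)Q 3/5 satisfied
(3,1)Q 3/5 satisfied
(3,2)Q 4/8 not
(3,3)P 5/8 satisfied
(3,4)P 6/8 satisfied
(3,5)Q 2/7 not
(3,6)Q 2/4 not
(4,1)Q 3/3 satisfied
(4,2)Q 4/5 satisfied
(4,3)Q 2/5 not
(4,4)P 3/5 satisfied
(4,5)P 2/4 not
Unsatisfied: (1,4), (1,5), (1,6), (2,1), (2,5), (3,2), (3,5), (3,6), (4,3), (4,5) — 10 in total.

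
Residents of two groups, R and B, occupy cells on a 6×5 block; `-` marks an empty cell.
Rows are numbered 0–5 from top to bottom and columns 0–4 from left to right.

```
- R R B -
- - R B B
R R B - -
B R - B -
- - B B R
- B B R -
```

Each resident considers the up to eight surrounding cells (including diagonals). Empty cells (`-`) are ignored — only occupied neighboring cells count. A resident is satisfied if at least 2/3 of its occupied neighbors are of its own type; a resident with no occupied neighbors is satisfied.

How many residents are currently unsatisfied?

11

(0,1)R 2/2 ✓
(0,2)R 2/4 ✗
(0,3)B 2/4 ✗
(1,2)R 3/6 ✗
(1,3)B 3/5 ✗
(1,4)B 2/2 ✓
(2,0)R 2/3 ✓
(2,1)R 3/5 ✗
(2,2)B 2/5 ✗
(3,0)B 0/3 ✗
(3,1)R 2/5 ✗
(3,3)B 3/4 ✓
(4,2)B 4/6 ✓
(4,3)B 3/5 ✗
(4,4)R 1/3 ✗
(5,1)B 2/2 ✓
(5,2)B 3/4 ✓
(5,3)R 1/4 ✗
Unsatisfied: (0,2), (0,3), (1,2), (1,3), (2,1), (2,2), (3,0), (3,1), (4,3), (4,4), (5,3) — 11 in total.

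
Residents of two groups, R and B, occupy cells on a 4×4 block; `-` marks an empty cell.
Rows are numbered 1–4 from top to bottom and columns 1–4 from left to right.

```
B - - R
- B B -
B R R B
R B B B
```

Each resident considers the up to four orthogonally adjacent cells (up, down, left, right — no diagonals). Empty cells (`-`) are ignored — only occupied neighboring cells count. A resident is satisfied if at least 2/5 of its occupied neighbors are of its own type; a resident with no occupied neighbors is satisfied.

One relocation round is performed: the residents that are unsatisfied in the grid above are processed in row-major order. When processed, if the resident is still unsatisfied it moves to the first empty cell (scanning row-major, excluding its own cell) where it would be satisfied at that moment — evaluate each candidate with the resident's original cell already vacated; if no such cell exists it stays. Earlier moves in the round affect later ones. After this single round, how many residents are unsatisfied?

Initially unsatisfied (in order): (3,1), (3,2), (3,3), (4,1), (4,2).
  (3,1) → (1,2).
  (3,2) → (3,1).
  (3,3): no empty cell satisfies it; stays.
  (4,1): now satisfied by earlier moves; stays.
  (4,2): now satisfied by earlier moves; stays.
Resulting grid:
B B - R
- B B -
R - R B
R B B B
Unsatisfied now: (3,3).

1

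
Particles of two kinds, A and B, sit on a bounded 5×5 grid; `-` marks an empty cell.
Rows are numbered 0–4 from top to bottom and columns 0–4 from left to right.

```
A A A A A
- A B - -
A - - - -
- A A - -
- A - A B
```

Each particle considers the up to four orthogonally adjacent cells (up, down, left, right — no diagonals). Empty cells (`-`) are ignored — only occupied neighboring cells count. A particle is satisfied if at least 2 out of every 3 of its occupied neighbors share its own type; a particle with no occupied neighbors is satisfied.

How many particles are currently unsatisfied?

4

(0,0)A 1/1 ok
(0,1)A 3/3 ok
(0,2)A 2/3 ok
(0,3)A 2/2 ok
(0,4)A 1/1 ok
(1,1)A 1/2 unhappy
(1,2)B 0/2 unhappy
(2,0)A 0/0 ok
(3,1)A 2/2 ok
(3,2)A 1/1 ok
(4,1)A 1/1 ok
(4,3)A 0/1 unhappy
(4,4)B 0/1 unhappy
Unsatisfied: (1,1), (1,2), (4,3), (4,4) — 4 in total.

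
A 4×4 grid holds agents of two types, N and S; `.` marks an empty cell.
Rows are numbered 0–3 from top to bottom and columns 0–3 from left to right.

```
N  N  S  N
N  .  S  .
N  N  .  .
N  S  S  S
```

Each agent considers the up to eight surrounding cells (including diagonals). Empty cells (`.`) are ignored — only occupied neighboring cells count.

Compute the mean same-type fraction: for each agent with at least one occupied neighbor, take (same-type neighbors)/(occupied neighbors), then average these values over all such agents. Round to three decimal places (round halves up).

Row 0: (0,0)N 2/2 · (0,1)N 2/4 · (0,2)S 1/3 · (0,3)N 0/2
Row 1: (1,0)N 4/4 · (1,2)S 1/4
Row 2: (2,0)N 3/4 · (2,1)N 3/6
Row 3: (3,0)N 2/3 · (3,1)S 1/4 · (3,2)S 2/3 · (3,3)S 1/1
Sum over 12 agents: 2/2 + 2/4 + 1/3 + 0/2 + 4/4 + 1/4 + 3/4 + 3/6 + 2/3 + 1/4 + 2/3 + 1/1 = 83/12; mean = 83/12 ÷ 12 = 83/144 = 0.576388… → 0.576.

0.576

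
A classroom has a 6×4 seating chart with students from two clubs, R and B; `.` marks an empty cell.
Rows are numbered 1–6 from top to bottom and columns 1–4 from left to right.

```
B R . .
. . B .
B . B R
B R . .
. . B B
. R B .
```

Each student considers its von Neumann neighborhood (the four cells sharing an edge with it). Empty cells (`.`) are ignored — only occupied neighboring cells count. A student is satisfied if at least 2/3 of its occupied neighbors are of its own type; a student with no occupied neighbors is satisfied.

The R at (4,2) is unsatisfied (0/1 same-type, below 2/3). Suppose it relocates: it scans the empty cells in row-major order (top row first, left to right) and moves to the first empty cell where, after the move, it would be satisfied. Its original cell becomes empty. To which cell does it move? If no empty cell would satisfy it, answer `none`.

Vacating (4,2). Empty cells in order:
  (1,3): 1/2 same-type → still unsatisfied.
  (1,4): 0/0 same-type → satisfied — stop here.

(1,4)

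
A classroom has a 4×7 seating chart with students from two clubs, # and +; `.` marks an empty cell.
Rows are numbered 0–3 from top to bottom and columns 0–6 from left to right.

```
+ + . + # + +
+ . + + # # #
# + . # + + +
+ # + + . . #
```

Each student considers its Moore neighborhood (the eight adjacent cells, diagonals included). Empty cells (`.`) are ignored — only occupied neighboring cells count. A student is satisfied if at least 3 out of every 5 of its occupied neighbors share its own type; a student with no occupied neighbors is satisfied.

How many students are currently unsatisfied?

17

Row 0: (0,0)+ 2/2 satisfied · (0,1)+ 3/3 satisfied · (0,3)+ 2/4 not · (0,4)# 2/5 not · (0,5)+ 1/5 not · (0,6)+ 1/3 not
Row 1: (1,0)+ 3/4 satisfied · (1,2)+ 4/5 satisfied · (1,3)+ 3/6 not · (1,4)# 3/8 not · (1,5)# 3/8 not · (1,6)# 1/5 not
Row 2: (2,0)# 1/4 not · (2,1)+ 4/6 satisfied · (2,3)# 1/6 not · (2,4)+ 3/6 not · (2,5)+ 2/6 not · (2,6)+ 1/4 not
Row 3: (3,0)+ 1/3 not · (3,1)# 1/4 not · (3,2)+ 2/4 not · (3,3)+ 2/3 satisfied · (3,6)# 0/2 not
Unsatisfied: (0,3), (0,4), (0,5), (0,6), (1,3), (1,4), (1,5), (1,6), (2,0), (2,3), (2,4), (2,5), (2,6), (3,0), (3,1), (3,2), (3,6) — 17 in total.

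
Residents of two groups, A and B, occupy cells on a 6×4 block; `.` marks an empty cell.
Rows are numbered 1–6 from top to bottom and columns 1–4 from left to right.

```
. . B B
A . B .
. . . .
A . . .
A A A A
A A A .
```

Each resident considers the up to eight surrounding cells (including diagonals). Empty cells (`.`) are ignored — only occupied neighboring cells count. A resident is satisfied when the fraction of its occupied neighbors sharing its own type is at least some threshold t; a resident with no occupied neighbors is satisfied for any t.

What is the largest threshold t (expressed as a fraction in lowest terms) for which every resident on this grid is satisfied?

Row 1: (1,3)B 2/2 · (1,4)B 2/2
Row 2: (2,1)A — no occupied neighbors · (2,3)B 2/2
Row 4: (4,1)A 2/2
Row 5: (5,1)A 4/4 · (5,2)A 6/6 · (5,3)A 4/4 · (5,4)A 2/2
Row 6: (6,1)A 3/3 · (6,2)A 5/5 · (6,3)A 4/4
The smallest same-type fraction is 2/2 at (1,3), which reduces to 1/1. Any threshold above that leaves this resident unsatisfied.

1/1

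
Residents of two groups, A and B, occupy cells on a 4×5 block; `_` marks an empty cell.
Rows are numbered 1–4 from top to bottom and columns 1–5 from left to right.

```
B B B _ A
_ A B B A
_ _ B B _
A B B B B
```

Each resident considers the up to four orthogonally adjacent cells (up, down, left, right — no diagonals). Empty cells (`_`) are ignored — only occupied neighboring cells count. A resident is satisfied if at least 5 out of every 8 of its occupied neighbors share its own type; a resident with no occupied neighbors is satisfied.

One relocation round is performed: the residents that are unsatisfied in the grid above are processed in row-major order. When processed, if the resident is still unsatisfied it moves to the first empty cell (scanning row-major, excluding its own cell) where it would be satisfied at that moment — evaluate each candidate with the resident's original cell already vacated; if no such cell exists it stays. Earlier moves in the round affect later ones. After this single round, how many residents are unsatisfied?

Initially unsatisfied (in order): (2,2), (2,5), (4,1), (4,2).
  (2,2) → (3,1).
  (2,5): no empty cell satisfies it; stays.
  (4,1): no empty cell satisfies it; stays.
  (4,2) → (1,4).
Resulting grid:
B B B B A
_ _ B B A
A _ B B _
A _ B B B
Unsatisfied now: (1,5), (2,5).

2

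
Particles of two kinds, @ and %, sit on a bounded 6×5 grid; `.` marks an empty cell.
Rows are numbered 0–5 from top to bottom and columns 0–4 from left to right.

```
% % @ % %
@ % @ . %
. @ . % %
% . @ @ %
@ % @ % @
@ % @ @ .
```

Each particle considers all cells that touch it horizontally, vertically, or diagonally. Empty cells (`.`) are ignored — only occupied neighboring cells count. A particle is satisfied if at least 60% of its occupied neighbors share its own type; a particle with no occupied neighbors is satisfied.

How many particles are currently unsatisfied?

(0,0)% 2/3 ✓
(0,1)% 2/5 ✗
(0,2)@ 1/4 ✗
(0,3)% 2/4 ✗
(0,4)% 2/2 ✓
(1,0)@ 1/4 ✗
(1,1)% 2/6 ✗
(1,2)@ 2/6 ✗
(1,4)% 4/4 ✓
(2,1)@ 3/5 ✓
(2,3)% 3/6 ✗
(2,4)% 3/4 ✓
(3,0)% 1/3 ✗
(3,2)@ 3/6 ✗
(3,3)@ 3/7 ✗
(3,4)% 3/5 ✓
(4,0)@ 1/4 ✗
(4,1)% 2/7 ✗
(4,2)@ 4/7 ✗
(4,3)% 1/7 ✗
(4,4)@ 2/4 ✗
(5,0)@ 1/3 ✗
(5,1)% 1/5 ✗
(5,2)@ 2/5 ✗
(5,3)@ 3/4 ✓
Unsatisfied: (0,1), (0,2), (0,3), (1,0), (1,1), (1,2), (2,3), (3,0), (3,2), (3,3), (4,0), (4,1), (4,2), (4,3), (4,4), (5,0), (5,1), (5,2) — 18 in total.

18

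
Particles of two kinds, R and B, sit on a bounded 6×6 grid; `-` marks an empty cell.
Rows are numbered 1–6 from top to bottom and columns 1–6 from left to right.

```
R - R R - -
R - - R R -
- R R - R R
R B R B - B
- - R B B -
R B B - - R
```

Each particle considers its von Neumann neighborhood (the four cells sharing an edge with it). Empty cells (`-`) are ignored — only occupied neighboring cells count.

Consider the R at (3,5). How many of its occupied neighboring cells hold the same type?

2

Occupied neighbors of (3,5): (2,5)=R, (3,6)=R.
Same type (R): 2 of 2.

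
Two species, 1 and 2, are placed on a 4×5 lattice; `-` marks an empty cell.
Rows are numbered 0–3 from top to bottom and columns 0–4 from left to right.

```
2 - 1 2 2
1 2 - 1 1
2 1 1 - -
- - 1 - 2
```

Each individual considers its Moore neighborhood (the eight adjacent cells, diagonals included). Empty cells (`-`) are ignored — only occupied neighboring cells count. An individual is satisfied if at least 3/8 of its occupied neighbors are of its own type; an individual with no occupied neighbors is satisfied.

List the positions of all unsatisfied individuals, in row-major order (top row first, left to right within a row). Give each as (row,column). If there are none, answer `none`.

Row 0: (0,0)2 1/2 ok · (0,2)1 1/3 unhappy · (0,3)2 1/4 unhappy · (0,4)2 1/3 unhappy
Row 1: (1,0)1 1/4 unhappy · (1,1)2 2/6 unhappy · (1,3)1 3/5 ok · (1,4)1 1/3 unhappy
Row 2: (2,0)2 1/3 unhappy · (2,1)1 3/5 ok · (2,2)1 3/4 ok
Row 3: (3,2)1 2/2 ok · (3,4)2 0/0 ok

(0,2), (0,3), (0,4), (1,0), (1,1), (1,4), (2,0)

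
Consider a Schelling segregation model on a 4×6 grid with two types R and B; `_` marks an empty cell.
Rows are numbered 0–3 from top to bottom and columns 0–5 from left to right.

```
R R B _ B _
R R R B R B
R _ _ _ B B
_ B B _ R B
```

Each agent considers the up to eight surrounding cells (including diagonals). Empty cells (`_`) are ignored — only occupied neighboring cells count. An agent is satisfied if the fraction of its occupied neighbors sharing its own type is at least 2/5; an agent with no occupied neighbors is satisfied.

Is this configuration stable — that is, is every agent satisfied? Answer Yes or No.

(0,0)R 3/3 ok
(0,1)R 4/5 ok
(0,2)B 1/4 unhappy
(0,4)B 2/3 ok
(1,0)R 4/4 ok
(1,1)R 5/6 ok
(1,2)R 2/4 ok
(1,3)B 3/5 ok
(1,4)R 0/5 unhappy
(1,5)B 3/4 ok
(2,0)R 2/3 ok
(2,4)B 4/6 ok
(2,5)B 3/5 ok
(3,1)B 1/2 ok
(3,2)B 1/1 ok
(3,4)R 0/3 unhappy
(3,5)B 2/3 ok
For instance (0,2) has only 1/4 same-type neighbors, below 2/5.

No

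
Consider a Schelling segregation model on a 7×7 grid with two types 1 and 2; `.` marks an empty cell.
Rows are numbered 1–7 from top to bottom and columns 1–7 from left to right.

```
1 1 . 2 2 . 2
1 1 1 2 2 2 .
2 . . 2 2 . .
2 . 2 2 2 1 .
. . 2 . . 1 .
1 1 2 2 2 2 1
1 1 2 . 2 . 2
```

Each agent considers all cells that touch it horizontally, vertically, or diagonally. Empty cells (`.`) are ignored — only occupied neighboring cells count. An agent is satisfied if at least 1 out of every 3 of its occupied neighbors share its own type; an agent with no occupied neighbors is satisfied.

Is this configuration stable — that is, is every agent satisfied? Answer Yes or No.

Yes

(1,1)1 3/3 ok
(1,2)1 4/4 ok
(1,4)2 3/4 ok
(1,5)2 4/4 ok
(1,7)2 1/1 ok
(2,1)1 3/4 ok
(2,2)1 4/5 ok
(2,3)1 2/5 ok
(2,4)2 5/6 ok
(2,5)2 6/6 ok
(2,6)2 4/4 ok
(3,1)2 1/3 ok
(3,4)2 6/7 ok
(3,5)2 6/7 ok
(4,1)2 1/1 ok
(4,3)2 3/3 ok
(4,4)2 5/5 ok
(4,5)2 3/5 ok
(4,6)1 1/3 ok
(5,3)2 4/5 ok
(5,6)1 2/5 ok
(6,1)1 3/3 ok
(6,2)1 3/6 ok
(6,3)2 3/5 ok
(6,4)2 5/5 ok
(6,5)2 3/4 ok
(6,6)2 3/5 ok
(6,7)1 1/3 ok
(7,1)1 3/3 ok
(7,2)1 3/5 ok
(7,3)2 2/4 ok
(7,5)2 3/3 ok
(7,7)2 1/2 ok
All meet the threshold, so the configuration is stable.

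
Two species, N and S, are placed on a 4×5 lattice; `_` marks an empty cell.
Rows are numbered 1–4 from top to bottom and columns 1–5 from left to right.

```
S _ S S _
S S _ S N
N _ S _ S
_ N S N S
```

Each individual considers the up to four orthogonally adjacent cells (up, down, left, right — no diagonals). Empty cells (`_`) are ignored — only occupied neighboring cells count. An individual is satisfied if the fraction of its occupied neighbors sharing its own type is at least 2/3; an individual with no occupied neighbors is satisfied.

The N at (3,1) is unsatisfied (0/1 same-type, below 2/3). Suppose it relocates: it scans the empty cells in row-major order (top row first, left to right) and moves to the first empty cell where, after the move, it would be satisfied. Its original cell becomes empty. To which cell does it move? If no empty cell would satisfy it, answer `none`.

Vacating (3,1). Empty cells in order:
  (1,2): 0/3 same-type → still unsatisfied.
  (1,5): 1/2 same-type → still unsatisfied.
  (2,3): 0/4 same-type → still unsatisfied.
  (3,2): 1/3 same-type → still unsatisfied.
  (3,4): 1/4 same-type → still unsatisfied.
  (4,1): 1/1 same-type → satisfied — stop here.

(4,1)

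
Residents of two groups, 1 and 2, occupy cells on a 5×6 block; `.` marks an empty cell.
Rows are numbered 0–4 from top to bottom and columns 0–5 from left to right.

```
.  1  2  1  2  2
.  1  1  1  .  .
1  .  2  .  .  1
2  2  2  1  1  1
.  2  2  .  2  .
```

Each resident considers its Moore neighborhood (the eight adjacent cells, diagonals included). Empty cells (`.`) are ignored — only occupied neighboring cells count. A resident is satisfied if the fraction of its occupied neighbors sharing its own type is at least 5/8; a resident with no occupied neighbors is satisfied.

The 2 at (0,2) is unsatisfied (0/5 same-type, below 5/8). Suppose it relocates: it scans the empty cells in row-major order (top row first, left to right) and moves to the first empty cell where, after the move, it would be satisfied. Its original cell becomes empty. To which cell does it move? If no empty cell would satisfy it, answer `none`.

Vacating (0,2). Empty cells in order:
  (0,0): 0/2 same-type → still unsatisfied.
  (1,0): 0/3 same-type → still unsatisfied.
  (1,4): 2/5 same-type → still unsatisfied.
  (1,5): 2/3 same-type → satisfied — stop here.

(1,5)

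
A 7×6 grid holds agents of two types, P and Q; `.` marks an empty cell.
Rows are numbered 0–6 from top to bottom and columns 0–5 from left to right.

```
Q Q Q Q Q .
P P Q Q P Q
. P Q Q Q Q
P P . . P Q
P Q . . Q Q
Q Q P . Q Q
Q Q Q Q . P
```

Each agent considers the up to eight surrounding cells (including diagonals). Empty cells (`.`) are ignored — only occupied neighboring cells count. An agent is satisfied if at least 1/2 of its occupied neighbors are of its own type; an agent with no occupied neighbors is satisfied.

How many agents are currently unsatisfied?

(0,0)Q 1/3 ✗
(0,1)Q 3/5 ✓
(0,2)Q 4/5 ✓
(0,3)Q 4/5 ✓
(0,4)Q 3/4 ✓
(1,0)P 2/4 ✓
(1,1)P 2/7 ✗
(1,2)Q 6/8 ✓
(1,3)Q 7/8 ✓
(1,4)P 0/7 ✗
(1,5)Q 3/4 ✓
(2,1)P 4/6 ✓
(2,2)Q 3/6 ✓
(2,3)Q 4/6 ✓
(2,4)Q 5/7 ✓
(2,5)Q 3/5 ✓
(3,0)P 3/4 ✓
(3,1)P 3/5 ✓
(3,4)P 0/6 ✗
(3,5)Q 4/5 ✓
(4,0)P 2/5 ✗
(4,1)Q 2/6 ✗
(4,4)Q 4/5 ✓
(4,5)Q 4/5 ✓
(5,0)Q 4/5 ✓
(5,1)Q 5/7 ✓
(5,2)P 0/5 ✗
(5,4)Q 4/5 ✓
(5,5)Q 3/4 ✓
(6,0)Q 3/3 ✓
(6,1)Q 4/5 ✓
(6,2)Q 3/4 ✓
(6,3)Q 2/3 ✓
(6,5)P 0/2 ✗
Unsatisfied: (0,0), (1,1), (1,4), (3,4), (4,0), (4,1), (5,2), (6,5) — 8 in total.

8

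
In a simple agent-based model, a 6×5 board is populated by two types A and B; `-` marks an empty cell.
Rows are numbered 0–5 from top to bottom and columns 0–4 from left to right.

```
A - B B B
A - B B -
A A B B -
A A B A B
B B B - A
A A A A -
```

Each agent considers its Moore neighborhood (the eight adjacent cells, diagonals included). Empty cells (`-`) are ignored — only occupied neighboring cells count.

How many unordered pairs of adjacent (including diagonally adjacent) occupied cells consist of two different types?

24

Scan each occupied cell's neighbors to the right and below (and the two forward diagonals) so each pair is counted once.
Row 0: A(0,0)–A(1,0)= B(0,2)–B(0,3)= B(0,2)–B(1,2)= B(0,2)–B(1,3)= B(0,3)–B(0,4)= B(0,3)–B(1,3)= B(0,3)–B(1,2)= B(0,4)–B(1,3)=  → 0/8 unlike.
Row 1: A(1,0)–A(2,0)= A(1,0)–A(2,1)= B(1,2)–B(1,3)= B(1,2)–B(2,2)= B(1,2)–B(2,3)= B(1,2)–A(2,1)≠ B(1,3)–B(2,3)= B(1,3)–B(2,2)=  → 1/8 unlike.
Row 2: A(2,0)–A(2,1)= A(2,0)–A(3,0)= A(2,0)–A(3,1)= A(2,1)–B(2,2)≠ A(2,1)–A(3,1)= A(2,1)–B(3,2)≠ A(2,1)–A(3,0)= B(2,2)–B(2,3)= B(2,2)–B(3,2)= B(2,2)–A(3,3)≠ B(2,2)–A(3,1)≠ B(2,3)–A(3,3)≠ B(2,3)–B(3,4)= B(2,3)–B(3,2)=  → 5/14 unlike.
Row 3: A(3,0)–A(3,1)= A(3,0)–B(4,0)≠ A(3,0)–B(4,1)≠ A(3,1)–B(3,2)≠ A(3,1)–B(4,1)≠ A(3,1)–B(4,2)≠ A(3,1)–B(4,0)≠ B(3,2)–A(3,3)≠ B(3,2)–B(4,2)= B(3,2)–B(4,1)= A(3,3)–B(3,4)≠ A(3,3)–A(4,4)= A(3,3)–B(4,2)≠ B(3,4)–A(4,4)≠  → 10/14 unlike.
Row 4: B(4,0)–B(4,1)= B(4,0)–A(5,0)≠ B(4,0)–A(5,1)≠ B(4,1)–B(4,2)= B(4,1)–A(5,1)≠ B(4,1)–A(5,2)≠ B(4,1)–A(5,0)≠ B(4,2)–A(5,2)≠ B(4,2)–A(5,3)≠ B(4,2)–A(5,1)≠ A(4,4)–A(5,3)=  → 8/11 unlike.
Row 5: A(5,0)–A(5,1)= A(5,1)–A(5,2)= A(5,2)–A(5,3)=  → 0/3 unlike.
Total adjacent occupied pairs: 58; unlike-type pairs: 24.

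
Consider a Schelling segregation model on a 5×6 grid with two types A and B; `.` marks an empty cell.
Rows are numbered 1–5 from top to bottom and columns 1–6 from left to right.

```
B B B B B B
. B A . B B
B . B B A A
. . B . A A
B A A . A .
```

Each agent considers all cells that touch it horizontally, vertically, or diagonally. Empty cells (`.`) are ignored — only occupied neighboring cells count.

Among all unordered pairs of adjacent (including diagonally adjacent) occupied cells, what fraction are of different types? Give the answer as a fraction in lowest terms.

Scan each occupied cell's neighbors to the right and below (and the two forward diagonals) so each pair is counted once.
Row 1: B(1,1)–B(1,2)= B(1,1)–B(2,2)= B(1,2)–B(1,3)= B(1,2)–B(2,2)= B(1,2)–A(2,3)≠ B(1,3)–B(1,4)= B(1,3)–A(2,3)≠ B(1,3)–B(2,2)= B(1,4)–B(1,5)= B(1,4)–B(2,5)= B(1,4)–A(2,3)≠ B(1,5)–B(1,6)= B(1,5)–B(2,5)= B(1,5)–B(2,6)= B(1,6)–B(2,6)= B(1,6)–B(2,5)=  → 3/16 unlike.
Row 2: B(2,2)–A(2,3)≠ B(2,2)–B(3,3)= B(2,2)–B(3,1)= A(2,3)–B(3,3)≠ A(2,3)–B(3,4)≠ B(2,5)–B(2,6)= B(2,5)–A(3,5)≠ B(2,5)–A(3,6)≠ B(2,5)–B(3,4)= B(2,6)–A(3,6)≠ B(2,6)–A(3,5)≠  → 7/11 unlike.
Row 3: B(3,3)–B(3,4)= B(3,3)–B(4,3)= B(3,4)–A(3,5)≠ B(3,4)–A(4,5)≠ B(3,4)–B(4,3)= A(3,5)–A(3,6)= A(3,5)–A(4,5)= A(3,5)–A(4,6)= A(3,6)–A(4,6)= A(3,6)–A(4,5)=  → 2/10 unlike.
Row 4: B(4,3)–A(5,3)≠ B(4,3)–A(5,2)≠ A(4,5)–A(4,6)= A(4,5)–A(5,5)= A(4,6)–A(5,5)=  → 2/5 unlike.
Row 5: B(5,1)–A(5,2)≠ A(5,2)–A(5,3)=  → 1/2 unlike.
Total adjacent occupied pairs: 44; unlike-type pairs: 15.
15/44 is already in lowest terms.

15/44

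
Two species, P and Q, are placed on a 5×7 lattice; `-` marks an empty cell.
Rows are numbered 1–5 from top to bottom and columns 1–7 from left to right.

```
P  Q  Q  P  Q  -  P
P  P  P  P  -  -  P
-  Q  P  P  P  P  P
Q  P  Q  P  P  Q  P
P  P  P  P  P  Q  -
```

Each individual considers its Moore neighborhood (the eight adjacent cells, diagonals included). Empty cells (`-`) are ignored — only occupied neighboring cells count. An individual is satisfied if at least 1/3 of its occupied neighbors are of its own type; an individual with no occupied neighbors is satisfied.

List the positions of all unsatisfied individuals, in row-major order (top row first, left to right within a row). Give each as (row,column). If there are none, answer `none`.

(1,1)P 2/3 ✓
(1,2)Q 1/5 ✗
(1,3)Q 1/5 ✗
(1,4)P 2/4 ✓
(1,5)Q 0/2 ✗
(1,7)P 1/1 ✓
(2,1)P 2/4 ✓
(2,2)P 4/7 ✓
(2,3)P 5/8 ✓
(2,4)P 5/7 ✓
(2,7)P 3/3 ✓
(3,2)Q 2/7 ✗
(3,3)P 6/8 ✓
(3,4)P 6/7 ✓
(3,5)P 5/6 ✓
(3,6)P 5/6 ✓
(3,7)P 3/4 ✓
(4,1)Q 1/4 ✗
(4,2)P 4/7 ✓
(4,3)Q 1/8 ✗
(4,4)P 7/8 ✓
(4,5)P 6/8 ✓
(4,6)Q 1/7 ✗
(4,7)P 2/4 ✓
(5,1)P 2/3 ✓
(5,2)P 3/5 ✓
(5,3)P 4/5 ✓
(5,4)P 4/5 ✓
(5,5)P 3/5 ✓
(5,6)Q 1/4 ✗

(1,2), (1,3), (1,5), (3,2), (4,1), (4,3), (4,6), (5,6)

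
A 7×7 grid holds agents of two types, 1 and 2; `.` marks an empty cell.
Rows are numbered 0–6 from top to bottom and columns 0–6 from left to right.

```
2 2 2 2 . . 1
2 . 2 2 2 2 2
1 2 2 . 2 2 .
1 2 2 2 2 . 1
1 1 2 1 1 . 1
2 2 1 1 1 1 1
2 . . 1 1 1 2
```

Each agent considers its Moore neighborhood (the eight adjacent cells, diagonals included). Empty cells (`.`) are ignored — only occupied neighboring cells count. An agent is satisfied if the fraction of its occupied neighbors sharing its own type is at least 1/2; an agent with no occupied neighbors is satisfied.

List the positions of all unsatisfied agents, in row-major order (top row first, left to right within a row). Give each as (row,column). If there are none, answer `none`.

(0,6), (2,0), (4,0), (4,1), (6,6)

Row 0: (0,0)2 2/2 satisfied · (0,1)2 4/4 satisfied · (0,2)2 4/4 satisfied · (0,3)2 4/4 satisfied · (0,6)1 0/2 not
Row 1: (1,0)2 3/4 satisfied · (1,2)2 6/6 satisfied · (1,3)2 6/6 satisfied · (1,4)2 5/5 satisfied · (1,5)2 4/5 satisfied · (1,6)2 2/3 satisfied
Row 2: (2,0)1 1/4 not · (2,1)2 5/7 satisfied · (2,2)2 6/6 satisfied · (2,4)2 6/6 satisfied · (2,5)2 5/6 satisfied
Row 3: (3,0)1 3/5 satisfied · (3,1)2 4/8 satisfied · (3,2)2 5/7 satisfied · (3,3)2 5/7 satisfied · (3,4)2 3/5 satisfied · (3,6)1 1/2 satisfied
Row 4: (4,0)1 2/5 not · (4,1)1 3/8 not · (4,2)2 4/8 satisfied · (4,3)1 4/8 satisfied · (4,4)1 4/6 satisfied · (4,6)1 3/3 satisfied
Row 5: (5,0)2 2/4 satisfied · (5,1)2 3/6 satisfied · (5,2)1 4/6 satisfied · (5,3)1 6/7 satisfied · (5,4)1 7/7 satisfied · (5,5)1 6/7 satisfied · (5,6)1 3/4 satisfied
Row 6: (6,0)2 2/2 satisfied · (6,3)1 4/4 satisfied · (6,4)1 5/5 satisfied · (6,5)1 4/5 satisfied · (6,6)2 0/3 not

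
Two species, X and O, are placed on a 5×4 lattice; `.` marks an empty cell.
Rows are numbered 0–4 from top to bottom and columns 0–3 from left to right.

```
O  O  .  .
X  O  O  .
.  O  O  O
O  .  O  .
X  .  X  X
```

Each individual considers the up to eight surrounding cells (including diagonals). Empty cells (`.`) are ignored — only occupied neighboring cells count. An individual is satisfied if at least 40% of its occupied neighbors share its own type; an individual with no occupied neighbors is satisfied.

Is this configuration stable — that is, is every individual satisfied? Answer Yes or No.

(0,0)O 2/3 satisfied
(0,1)O 3/4 satisfied
(1,0)X 0/4 not
(1,1)O 5/6 satisfied
(1,2)O 5/5 satisfied
(2,1)O 5/6 satisfied
(2,2)O 5/5 satisfied
(2,3)O 3/3 satisfied
(3,0)O 1/2 satisfied
(3,2)O 3/5 satisfied
(4,0)X 0/1 not
(4,2)X 1/2 satisfied
(4,3)X 1/2 satisfied
For instance (1,0) has only 0/4 same-type neighbors, below 2/5.

No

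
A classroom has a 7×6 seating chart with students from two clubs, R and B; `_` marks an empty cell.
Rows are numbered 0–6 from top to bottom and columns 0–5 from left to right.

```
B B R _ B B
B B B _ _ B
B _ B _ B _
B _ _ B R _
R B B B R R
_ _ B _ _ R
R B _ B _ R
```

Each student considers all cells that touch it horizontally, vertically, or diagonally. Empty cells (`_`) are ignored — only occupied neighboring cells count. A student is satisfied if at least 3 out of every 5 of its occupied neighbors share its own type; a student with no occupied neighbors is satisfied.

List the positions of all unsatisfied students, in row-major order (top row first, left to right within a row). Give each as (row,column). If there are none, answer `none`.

Row 0: (0,0)B 3/3 ok · (0,1)B 4/5 ok · (0,2)R 0/3 unhappy · (0,4)B 2/2 ok · (0,5)B 2/2 ok
Row 1: (1,0)B 4/4 ok · (1,1)B 6/7 ok · (1,2)B 3/4 ok · (1,5)B 3/3 ok
Row 2: (2,0)B 3/3 ok · (2,2)B 3/3 ok · (2,4)B 2/3 ok
Row 3: (3,0)B 2/3 ok · (3,3)B 4/6 ok · (3,4)R 2/5 unhappy
Row 4: (4,0)R 0/2 unhappy · (4,1)B 3/4 ok · (4,2)B 4/4 ok · (4,3)B 3/5 ok · (4,4)R 3/5 ok · (4,5)R 3/3 ok
Row 5: (5,2)B 5/5 ok · (5,5)R 3/3 ok
Row 6: (6,0)R 0/1 unhappy · (6,1)B 1/2 unhappy · (6,3)B 1/1 ok · (6,5)R 1/1 ok

(0,2), (3,4), (4,0), (6,0), (6,1)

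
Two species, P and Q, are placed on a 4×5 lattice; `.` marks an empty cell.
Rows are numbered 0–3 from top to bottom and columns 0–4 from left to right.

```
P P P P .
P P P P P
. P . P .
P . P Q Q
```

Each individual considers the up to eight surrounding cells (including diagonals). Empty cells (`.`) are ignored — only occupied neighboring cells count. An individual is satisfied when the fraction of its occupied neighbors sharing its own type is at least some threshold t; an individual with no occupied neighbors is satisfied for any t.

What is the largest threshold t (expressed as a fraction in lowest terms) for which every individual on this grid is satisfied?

1/3

Row 0: (0,0)P 3/3 · (0,1)P 5/5 · (0,2)P 5/5 · (0,3)P 4/4
Row 1: (1,0)P 4/4 · (1,1)P 6/6 · (1,2)P 7/7 · (1,3)P 5/5 · (1,4)P 3/3
Row 2: (2,1)P 5/5 · (2,3)P 4/6
Row 3: (3,0)P 1/1 · (3,2)P 2/3 · (3,3)Q 1/3 · (3,4)Q 1/2
The smallest same-type fraction is 1/3 at (3,3), which reduces to 1/3. Any threshold above that leaves this individual unsatisfied.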